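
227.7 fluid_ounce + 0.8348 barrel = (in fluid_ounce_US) 4716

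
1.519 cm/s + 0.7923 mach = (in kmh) 971.3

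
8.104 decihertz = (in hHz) 0.008104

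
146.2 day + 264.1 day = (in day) 410.3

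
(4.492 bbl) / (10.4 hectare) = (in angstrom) 6.867e+04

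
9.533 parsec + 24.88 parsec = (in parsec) 34.41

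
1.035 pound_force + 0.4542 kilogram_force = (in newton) 9.058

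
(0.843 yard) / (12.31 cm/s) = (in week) 1.035e-05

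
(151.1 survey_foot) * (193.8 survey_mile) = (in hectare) 1436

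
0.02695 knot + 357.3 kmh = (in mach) 0.2915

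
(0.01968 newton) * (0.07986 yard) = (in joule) 0.001437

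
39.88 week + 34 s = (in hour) 6700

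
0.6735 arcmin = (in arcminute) 0.6735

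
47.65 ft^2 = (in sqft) 47.65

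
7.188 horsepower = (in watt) 5360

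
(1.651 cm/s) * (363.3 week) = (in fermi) 3.628e+21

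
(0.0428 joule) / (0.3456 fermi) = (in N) 1.238e+14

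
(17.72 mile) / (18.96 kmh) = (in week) 0.008953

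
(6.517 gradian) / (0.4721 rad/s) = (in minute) 0.003614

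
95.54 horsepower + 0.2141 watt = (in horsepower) 95.54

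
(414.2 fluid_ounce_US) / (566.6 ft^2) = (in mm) 0.2327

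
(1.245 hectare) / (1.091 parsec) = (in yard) 4.044e-13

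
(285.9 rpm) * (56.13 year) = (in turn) 8.435e+09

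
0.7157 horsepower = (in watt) 533.7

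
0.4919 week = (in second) 2.975e+05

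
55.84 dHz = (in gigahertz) 5.584e-09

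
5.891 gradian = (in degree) 5.302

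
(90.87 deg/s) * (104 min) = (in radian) 9897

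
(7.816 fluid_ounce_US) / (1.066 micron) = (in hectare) 0.02168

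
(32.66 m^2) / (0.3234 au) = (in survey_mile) 4.195e-13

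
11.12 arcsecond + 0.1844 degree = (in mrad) 3.272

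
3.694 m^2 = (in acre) 0.0009128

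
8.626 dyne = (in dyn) 8.626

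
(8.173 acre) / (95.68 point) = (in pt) 2.778e+09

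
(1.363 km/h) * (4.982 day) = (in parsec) 5.282e-12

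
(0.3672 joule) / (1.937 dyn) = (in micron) 1.896e+10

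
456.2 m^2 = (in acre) 0.1127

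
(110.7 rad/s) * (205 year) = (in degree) 4.1e+13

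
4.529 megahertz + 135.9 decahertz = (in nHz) 4.53e+15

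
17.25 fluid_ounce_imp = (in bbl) 0.003083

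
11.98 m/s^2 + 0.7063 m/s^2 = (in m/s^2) 12.69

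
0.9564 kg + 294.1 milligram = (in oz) 33.75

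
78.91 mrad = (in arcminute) 271.3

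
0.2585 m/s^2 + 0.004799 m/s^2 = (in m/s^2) 0.2633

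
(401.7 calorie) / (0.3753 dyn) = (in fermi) 4.478e+23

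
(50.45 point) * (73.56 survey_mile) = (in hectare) 0.2107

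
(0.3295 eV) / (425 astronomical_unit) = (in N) 8.303e-34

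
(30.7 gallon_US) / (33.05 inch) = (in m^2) 0.1384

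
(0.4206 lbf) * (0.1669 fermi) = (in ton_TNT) 7.463e-26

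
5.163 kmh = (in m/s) 1.434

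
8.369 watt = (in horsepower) 0.01122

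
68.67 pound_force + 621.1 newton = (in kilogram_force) 94.48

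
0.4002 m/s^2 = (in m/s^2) 0.4002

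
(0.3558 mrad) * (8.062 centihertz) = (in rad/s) 2.868e-05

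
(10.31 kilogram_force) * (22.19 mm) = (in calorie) 0.5362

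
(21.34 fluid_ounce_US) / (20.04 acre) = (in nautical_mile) 4.202e-12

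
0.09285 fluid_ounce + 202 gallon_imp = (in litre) 918.3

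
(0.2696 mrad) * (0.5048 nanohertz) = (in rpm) 1.3e-12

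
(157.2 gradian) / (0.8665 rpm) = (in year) 8.629e-07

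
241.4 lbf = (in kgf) 109.5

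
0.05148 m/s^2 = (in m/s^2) 0.05148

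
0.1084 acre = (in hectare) 0.04387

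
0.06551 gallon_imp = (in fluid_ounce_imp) 10.48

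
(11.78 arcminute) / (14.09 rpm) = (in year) 7.364e-11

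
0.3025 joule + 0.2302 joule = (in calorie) 0.1273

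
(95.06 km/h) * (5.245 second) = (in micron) 1.385e+08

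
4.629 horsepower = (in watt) 3452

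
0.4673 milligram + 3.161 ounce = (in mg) 8.961e+04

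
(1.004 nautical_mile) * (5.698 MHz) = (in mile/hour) 2.37e+10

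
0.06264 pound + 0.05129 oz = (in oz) 1.054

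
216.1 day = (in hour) 5186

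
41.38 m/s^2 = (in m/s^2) 41.38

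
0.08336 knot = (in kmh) 0.1544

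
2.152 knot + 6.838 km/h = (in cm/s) 300.7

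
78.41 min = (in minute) 78.41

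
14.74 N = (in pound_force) 3.314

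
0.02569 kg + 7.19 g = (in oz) 1.16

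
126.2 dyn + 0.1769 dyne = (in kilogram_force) 0.0001289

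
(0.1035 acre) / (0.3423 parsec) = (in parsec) 1.285e-30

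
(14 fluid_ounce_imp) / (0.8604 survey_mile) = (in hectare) 2.873e-11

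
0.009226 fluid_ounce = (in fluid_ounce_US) 0.009226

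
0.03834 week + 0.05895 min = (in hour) 6.442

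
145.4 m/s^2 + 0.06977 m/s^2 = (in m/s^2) 145.5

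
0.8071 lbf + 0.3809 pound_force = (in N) 5.284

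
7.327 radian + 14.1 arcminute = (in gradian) 466.7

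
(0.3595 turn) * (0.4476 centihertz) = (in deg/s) 0.5793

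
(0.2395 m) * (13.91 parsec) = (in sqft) 1.107e+18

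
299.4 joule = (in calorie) 71.56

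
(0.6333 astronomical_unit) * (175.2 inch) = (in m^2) 4.216e+11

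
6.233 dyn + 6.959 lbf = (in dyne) 3.096e+06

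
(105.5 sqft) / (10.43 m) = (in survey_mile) 0.0005839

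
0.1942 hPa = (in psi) 0.002817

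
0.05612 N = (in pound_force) 0.01262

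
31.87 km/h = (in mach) 0.026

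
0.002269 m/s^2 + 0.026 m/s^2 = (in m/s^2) 0.02827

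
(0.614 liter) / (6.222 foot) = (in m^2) 0.0003238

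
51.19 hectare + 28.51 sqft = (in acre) 126.5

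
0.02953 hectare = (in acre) 0.07297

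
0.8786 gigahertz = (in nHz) 8.786e+17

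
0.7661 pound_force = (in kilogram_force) 0.3475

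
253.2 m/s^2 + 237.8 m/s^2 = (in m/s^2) 491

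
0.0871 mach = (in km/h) 106.8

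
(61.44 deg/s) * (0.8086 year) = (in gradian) 1.741e+09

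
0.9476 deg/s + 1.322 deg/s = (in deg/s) 2.27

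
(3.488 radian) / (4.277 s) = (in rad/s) 0.8155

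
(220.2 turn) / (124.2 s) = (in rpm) 106.4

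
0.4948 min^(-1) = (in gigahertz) 8.247e-12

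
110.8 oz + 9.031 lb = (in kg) 7.238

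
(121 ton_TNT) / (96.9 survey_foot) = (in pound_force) 3.853e+09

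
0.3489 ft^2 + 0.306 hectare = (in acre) 0.7562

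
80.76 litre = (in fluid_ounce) 2731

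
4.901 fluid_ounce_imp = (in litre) 0.1393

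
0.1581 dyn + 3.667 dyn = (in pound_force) 8.599e-06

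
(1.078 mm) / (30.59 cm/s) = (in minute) 5.873e-05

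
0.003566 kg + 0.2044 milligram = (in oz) 0.1258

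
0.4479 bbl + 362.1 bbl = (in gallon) 1.523e+04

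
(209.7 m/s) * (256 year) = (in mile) 1.052e+09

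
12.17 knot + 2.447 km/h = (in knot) 13.49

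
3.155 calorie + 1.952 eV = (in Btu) 0.01251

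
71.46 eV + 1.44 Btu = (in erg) 1.519e+10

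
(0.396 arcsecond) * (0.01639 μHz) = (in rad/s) 3.147e-14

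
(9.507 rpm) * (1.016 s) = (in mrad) 1011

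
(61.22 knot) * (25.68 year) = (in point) 7.23e+13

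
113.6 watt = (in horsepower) 0.1523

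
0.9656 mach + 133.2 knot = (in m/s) 397.3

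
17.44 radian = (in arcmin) 5.995e+04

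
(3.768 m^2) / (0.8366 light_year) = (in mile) 2.958e-19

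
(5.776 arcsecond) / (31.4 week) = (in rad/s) 1.475e-12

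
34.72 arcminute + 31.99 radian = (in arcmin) 1.1e+05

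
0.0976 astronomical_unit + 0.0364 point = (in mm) 1.46e+13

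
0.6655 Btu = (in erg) 7.021e+09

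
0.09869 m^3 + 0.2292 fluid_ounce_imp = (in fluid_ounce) 3337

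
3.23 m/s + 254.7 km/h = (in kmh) 266.3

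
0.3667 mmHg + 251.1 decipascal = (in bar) 0.00074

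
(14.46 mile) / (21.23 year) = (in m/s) 3.476e-05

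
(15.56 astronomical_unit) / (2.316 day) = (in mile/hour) 2.602e+07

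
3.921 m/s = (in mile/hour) 8.771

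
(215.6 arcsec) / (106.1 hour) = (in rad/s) 2.737e-09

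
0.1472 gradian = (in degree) 0.1325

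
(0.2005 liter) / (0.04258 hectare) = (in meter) 4.709e-07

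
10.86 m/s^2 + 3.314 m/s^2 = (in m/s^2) 14.17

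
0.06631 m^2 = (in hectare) 6.631e-06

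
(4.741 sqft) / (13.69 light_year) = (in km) 3.401e-21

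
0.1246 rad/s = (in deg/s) 7.139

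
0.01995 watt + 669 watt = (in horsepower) 0.8972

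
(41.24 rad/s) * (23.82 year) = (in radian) 3.098e+10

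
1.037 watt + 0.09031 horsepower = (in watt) 68.38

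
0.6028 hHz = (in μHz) 6.028e+07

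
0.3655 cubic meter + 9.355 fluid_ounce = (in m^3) 0.3658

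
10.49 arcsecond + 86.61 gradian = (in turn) 0.2165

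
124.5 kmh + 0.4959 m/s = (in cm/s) 3508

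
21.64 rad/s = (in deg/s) 1240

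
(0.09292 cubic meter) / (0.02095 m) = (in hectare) 0.0004435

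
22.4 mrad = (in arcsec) 4620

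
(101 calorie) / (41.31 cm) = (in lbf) 230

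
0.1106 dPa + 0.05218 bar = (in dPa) 5.218e+04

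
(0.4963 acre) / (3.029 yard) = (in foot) 2379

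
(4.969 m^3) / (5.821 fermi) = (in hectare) 8.536e+10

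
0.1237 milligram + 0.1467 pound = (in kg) 0.06654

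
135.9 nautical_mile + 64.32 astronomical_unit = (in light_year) 0.001017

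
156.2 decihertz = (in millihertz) 1.562e+04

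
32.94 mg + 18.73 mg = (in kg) 5.167e-05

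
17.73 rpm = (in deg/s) 106.4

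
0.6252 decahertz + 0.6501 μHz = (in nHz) 6.252e+09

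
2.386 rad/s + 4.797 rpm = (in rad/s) 2.888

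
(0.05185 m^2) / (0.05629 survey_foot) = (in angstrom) 3.022e+10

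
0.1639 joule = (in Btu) 0.0001553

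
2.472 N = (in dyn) 2.472e+05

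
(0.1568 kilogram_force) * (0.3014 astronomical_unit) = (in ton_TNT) 16.57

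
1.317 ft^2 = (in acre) 3.023e-05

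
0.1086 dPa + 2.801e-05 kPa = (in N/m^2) 0.03887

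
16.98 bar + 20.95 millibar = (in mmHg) 1.275e+04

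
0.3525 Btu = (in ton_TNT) 8.889e-08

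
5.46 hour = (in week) 0.0325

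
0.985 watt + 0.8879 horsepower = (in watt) 663.1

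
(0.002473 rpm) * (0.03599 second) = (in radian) 9.32e-06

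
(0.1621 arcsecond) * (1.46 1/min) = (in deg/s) 1.096e-06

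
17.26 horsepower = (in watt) 1.287e+04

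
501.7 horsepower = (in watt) 3.741e+05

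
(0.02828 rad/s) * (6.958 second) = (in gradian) 12.53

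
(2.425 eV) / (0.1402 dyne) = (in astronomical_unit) 1.852e-24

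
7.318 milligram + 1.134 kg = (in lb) 2.5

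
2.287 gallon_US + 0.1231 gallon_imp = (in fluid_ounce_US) 311.7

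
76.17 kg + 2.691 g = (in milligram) 7.617e+07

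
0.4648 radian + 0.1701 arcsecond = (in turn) 0.07398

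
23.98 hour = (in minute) 1439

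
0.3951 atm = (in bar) 0.4003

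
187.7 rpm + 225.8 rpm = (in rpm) 413.5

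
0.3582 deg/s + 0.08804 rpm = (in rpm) 0.1477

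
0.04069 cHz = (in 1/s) 0.0004069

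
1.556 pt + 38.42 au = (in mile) 3.571e+09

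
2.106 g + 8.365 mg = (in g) 2.114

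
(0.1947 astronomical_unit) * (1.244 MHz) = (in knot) 7.043e+16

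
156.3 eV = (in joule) 2.504e-17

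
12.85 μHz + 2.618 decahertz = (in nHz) 2.618e+10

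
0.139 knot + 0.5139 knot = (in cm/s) 33.59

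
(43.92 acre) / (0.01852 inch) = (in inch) 1.488e+10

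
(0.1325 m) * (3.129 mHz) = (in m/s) 0.0004146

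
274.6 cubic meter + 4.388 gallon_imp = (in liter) 2.746e+05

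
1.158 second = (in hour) 0.0003217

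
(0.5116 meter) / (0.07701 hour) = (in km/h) 0.006643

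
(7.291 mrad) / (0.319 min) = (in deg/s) 0.02183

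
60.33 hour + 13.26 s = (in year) 0.006887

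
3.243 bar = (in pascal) 3.243e+05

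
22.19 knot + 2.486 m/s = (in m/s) 13.9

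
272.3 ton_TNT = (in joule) 1.139e+12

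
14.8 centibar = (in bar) 0.148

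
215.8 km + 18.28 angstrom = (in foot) 7.08e+05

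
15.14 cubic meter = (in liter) 1.514e+04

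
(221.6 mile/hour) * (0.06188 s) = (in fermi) 6.13e+15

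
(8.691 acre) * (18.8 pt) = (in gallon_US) 6.162e+04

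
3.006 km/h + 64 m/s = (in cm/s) 6483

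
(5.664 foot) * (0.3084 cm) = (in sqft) 0.05731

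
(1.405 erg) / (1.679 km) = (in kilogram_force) 8.533e-12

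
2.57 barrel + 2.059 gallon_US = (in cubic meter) 0.4164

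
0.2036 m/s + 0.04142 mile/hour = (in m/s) 0.2221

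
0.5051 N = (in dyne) 5.051e+04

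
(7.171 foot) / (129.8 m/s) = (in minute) 0.0002807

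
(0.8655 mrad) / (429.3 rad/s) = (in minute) 3.36e-08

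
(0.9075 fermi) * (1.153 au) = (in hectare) 1.565e-08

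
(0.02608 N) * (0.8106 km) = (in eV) 1.319e+20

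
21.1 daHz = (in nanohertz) 2.11e+11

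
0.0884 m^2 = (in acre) 2.184e-05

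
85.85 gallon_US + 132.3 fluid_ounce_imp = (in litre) 328.7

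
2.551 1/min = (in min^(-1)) 2.551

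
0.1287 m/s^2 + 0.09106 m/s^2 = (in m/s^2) 0.2198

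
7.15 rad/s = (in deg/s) 409.7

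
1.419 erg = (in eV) 8.857e+11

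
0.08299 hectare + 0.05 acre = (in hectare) 0.1032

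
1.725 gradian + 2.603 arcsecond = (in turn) 0.004315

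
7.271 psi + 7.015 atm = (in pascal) 7.609e+05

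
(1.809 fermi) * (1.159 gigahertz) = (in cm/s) 0.0002097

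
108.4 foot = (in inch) 1301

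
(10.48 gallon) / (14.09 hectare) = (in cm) 2.816e-05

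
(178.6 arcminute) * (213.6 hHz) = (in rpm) 1.06e+04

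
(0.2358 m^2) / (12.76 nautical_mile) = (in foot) 3.274e-05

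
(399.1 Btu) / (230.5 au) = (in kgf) 1.245e-09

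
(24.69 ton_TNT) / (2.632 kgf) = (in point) 1.135e+13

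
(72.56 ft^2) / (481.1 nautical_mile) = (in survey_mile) 4.701e-09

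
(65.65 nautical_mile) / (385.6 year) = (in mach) 2.936e-08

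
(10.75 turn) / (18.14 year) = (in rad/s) 1.181e-07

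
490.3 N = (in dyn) 4.903e+07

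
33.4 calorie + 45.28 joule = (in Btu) 0.1754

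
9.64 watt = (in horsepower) 0.01293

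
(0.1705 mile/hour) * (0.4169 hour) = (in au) 7.647e-10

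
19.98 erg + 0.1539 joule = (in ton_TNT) 3.678e-11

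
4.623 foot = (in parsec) 4.567e-17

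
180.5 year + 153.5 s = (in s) 5.692e+09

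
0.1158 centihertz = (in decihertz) 0.01158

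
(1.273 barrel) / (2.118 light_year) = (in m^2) 1.01e-17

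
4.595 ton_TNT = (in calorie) 4.595e+09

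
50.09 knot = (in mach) 0.07568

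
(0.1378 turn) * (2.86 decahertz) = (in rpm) 236.5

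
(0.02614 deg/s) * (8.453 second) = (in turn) 0.0006138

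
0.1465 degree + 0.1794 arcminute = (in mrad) 2.609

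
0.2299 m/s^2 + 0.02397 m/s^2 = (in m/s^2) 0.2539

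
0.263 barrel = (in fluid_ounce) 1414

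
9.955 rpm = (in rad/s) 1.042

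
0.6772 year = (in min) 3.559e+05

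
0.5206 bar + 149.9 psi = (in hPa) 1.086e+04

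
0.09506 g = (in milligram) 95.06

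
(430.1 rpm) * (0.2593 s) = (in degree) 669.1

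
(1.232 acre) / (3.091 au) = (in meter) 1.078e-08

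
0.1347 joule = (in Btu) 0.0001277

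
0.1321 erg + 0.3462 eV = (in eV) 8.245e+10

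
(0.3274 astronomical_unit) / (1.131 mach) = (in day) 1472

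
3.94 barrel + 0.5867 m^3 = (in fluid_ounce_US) 4.102e+04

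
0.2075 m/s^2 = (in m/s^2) 0.2075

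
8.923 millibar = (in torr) 6.693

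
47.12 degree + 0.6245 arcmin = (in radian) 0.8226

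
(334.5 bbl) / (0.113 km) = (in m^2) 0.4706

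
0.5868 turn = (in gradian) 234.7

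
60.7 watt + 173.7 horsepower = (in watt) 1.296e+05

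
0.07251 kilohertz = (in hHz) 0.7251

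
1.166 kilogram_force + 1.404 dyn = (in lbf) 2.571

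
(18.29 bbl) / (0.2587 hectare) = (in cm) 0.1124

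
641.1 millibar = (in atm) 0.6327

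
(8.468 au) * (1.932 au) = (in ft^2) 3.941e+24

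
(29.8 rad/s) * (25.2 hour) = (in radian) 2.703e+06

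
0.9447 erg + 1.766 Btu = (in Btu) 1.766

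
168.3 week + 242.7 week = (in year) 7.882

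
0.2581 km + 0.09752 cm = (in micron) 2.581e+08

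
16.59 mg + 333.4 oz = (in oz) 333.4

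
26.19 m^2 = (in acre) 0.006472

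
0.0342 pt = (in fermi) 1.206e+10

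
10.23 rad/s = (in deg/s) 586.1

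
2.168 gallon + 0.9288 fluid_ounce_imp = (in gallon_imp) 1.811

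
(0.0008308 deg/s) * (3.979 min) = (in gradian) 0.2204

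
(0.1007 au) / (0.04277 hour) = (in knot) 1.902e+08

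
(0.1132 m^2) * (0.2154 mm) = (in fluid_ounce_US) 0.8245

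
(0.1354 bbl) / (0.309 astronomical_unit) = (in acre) 1.151e-16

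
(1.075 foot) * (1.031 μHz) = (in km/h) 1.216e-06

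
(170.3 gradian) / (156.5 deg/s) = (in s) 0.9794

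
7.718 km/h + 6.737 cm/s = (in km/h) 7.961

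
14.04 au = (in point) 5.954e+15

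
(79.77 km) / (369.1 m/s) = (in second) 216.1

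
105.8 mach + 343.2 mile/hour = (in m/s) 3.618e+04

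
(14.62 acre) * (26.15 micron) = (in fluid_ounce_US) 5.232e+04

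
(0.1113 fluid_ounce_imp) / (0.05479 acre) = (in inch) 5.615e-07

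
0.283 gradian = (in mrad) 4.445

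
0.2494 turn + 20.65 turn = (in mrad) 1.313e+05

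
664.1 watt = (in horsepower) 0.8906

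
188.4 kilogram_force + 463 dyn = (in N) 1848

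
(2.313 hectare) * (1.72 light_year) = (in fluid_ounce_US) 1.273e+25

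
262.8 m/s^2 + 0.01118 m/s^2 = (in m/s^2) 262.8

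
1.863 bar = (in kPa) 186.3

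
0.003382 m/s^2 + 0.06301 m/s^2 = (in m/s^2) 0.06639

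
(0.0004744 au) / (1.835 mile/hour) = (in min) 1.442e+06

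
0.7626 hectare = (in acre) 1.884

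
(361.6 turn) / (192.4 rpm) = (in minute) 1.879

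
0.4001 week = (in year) 0.007673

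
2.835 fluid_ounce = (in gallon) 0.02215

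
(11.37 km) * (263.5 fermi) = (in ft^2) 3.225e-08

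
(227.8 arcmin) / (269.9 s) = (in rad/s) 0.0002455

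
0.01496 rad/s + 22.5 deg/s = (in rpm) 3.893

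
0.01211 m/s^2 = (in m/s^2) 0.01211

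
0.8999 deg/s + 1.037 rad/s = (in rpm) 10.05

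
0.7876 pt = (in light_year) 2.937e-20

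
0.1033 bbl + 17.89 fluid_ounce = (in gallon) 4.478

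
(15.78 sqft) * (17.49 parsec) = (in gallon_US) 2.09e+20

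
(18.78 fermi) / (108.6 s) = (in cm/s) 1.729e-14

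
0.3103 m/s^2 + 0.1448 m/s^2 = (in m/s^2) 0.4551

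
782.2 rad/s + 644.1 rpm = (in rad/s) 849.6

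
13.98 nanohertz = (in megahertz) 1.398e-14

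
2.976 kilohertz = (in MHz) 0.002976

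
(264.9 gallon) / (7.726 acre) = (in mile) 1.993e-08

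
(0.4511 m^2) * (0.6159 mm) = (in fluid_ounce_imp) 9.778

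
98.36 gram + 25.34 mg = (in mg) 9.839e+04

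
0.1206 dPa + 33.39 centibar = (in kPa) 33.39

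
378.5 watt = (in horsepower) 0.5076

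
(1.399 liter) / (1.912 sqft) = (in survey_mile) 4.894e-06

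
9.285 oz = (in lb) 0.5803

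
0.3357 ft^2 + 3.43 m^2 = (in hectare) 0.0003461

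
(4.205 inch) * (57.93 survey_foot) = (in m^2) 1.886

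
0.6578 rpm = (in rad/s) 0.06888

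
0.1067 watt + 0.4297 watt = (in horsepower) 0.0007193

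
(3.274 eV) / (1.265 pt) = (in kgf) 1.199e-16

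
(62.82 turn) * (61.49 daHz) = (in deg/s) 1.391e+07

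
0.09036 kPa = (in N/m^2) 90.36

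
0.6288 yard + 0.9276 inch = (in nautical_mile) 0.0003232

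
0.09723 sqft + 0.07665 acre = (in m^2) 310.2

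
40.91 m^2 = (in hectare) 0.004091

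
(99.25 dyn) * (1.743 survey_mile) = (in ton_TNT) 6.654e-10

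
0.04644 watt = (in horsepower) 6.228e-05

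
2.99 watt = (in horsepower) 0.00401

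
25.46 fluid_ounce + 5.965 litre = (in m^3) 0.006718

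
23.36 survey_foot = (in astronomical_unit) 4.76e-11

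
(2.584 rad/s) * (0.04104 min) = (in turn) 1.013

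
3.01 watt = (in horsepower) 0.004036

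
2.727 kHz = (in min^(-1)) 1.636e+05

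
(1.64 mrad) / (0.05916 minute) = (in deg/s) 0.02647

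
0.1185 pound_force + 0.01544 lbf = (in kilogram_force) 0.06075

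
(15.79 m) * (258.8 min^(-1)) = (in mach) 0.2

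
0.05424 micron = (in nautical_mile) 2.929e-11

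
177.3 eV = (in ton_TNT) 6.789e-27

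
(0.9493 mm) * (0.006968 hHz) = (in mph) 0.00148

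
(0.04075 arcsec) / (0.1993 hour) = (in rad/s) 2.754e-10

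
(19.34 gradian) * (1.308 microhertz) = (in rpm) 3.795e-06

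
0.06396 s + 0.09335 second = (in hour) 4.37e-05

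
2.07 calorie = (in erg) 8.661e+07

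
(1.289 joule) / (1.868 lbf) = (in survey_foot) 0.5089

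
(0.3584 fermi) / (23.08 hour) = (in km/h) 1.553e-20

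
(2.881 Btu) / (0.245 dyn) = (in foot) 4.07e+09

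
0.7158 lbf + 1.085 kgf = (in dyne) 1.382e+06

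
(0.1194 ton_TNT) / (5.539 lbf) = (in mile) 1.26e+04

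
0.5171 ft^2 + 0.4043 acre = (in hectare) 0.1636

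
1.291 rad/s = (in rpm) 12.33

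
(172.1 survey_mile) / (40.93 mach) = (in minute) 0.3312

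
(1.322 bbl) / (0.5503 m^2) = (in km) 0.0003819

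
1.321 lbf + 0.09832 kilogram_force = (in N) 6.84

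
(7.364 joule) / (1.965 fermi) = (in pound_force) 8.425e+14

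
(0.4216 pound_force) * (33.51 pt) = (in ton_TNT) 5.299e-12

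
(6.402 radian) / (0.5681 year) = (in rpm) 3.412e-06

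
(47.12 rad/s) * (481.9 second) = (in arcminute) 7.806e+07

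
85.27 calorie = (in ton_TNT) 8.527e-08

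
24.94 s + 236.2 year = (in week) 1.232e+04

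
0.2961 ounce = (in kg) 0.008394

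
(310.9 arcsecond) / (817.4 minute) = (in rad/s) 3.073e-08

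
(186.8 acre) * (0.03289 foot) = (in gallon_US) 2.002e+06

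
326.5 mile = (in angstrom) 5.255e+15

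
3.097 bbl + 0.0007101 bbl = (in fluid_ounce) 1.665e+04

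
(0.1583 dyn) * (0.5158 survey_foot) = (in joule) 2.489e-07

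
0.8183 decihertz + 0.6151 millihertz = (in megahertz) 8.245e-08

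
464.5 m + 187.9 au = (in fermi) 2.811e+28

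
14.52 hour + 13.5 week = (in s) 8.217e+06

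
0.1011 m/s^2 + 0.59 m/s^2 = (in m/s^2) 0.6911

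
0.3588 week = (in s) 2.17e+05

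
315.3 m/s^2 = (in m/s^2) 315.3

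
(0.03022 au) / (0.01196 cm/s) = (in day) 4.375e+08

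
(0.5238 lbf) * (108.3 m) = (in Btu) 0.2392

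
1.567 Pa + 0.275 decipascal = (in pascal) 1.595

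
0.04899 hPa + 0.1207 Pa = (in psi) 0.000728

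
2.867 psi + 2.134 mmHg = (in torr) 150.4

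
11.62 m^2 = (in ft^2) 125.1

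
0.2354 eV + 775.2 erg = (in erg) 775.2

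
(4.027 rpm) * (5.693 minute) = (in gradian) 9170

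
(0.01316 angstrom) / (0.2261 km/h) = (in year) 6.644e-19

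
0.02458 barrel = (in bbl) 0.02458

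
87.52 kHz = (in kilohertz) 87.52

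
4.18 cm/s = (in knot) 0.08125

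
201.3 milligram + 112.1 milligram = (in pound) 0.0006909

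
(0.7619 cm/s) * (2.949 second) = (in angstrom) 2.247e+08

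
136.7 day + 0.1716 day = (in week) 19.55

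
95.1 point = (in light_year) 3.546e-18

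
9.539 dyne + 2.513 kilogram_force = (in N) 24.64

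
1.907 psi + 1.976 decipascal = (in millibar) 131.5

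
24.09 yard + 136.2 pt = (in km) 0.02208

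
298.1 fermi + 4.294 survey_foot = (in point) 3710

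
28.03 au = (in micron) 4.193e+18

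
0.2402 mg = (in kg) 2.402e-07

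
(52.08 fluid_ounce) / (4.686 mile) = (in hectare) 2.042e-11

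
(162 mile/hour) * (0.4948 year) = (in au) 0.007554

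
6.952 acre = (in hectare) 2.813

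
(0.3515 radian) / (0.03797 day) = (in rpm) 0.001023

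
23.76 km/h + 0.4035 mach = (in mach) 0.4229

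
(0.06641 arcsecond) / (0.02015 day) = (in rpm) 1.766e-09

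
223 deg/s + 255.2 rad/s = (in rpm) 2474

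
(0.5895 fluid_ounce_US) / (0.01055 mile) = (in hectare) 1.027e-10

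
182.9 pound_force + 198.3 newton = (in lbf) 227.5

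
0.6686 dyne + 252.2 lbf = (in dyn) 1.122e+08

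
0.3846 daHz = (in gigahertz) 3.846e-09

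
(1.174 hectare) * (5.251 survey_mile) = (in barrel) 6.24e+08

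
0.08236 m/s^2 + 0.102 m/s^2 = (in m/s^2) 0.1844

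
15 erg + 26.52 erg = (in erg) 41.52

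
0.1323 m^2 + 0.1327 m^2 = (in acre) 6.548e-05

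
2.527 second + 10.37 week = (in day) 72.59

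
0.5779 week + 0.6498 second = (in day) 4.045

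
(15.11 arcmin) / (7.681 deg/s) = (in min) 0.0005464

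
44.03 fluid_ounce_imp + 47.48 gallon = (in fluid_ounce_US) 6120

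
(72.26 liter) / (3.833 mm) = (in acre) 0.004658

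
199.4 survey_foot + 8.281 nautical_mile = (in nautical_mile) 8.314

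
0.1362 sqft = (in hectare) 1.265e-06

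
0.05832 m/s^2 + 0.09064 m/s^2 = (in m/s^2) 0.149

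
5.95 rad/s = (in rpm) 56.82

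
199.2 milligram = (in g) 0.1992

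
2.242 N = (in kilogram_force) 0.2286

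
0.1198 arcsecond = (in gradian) 3.698e-05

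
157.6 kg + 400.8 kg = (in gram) 5.584e+05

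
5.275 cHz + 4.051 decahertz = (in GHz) 4.056e-08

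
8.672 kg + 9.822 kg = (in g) 1.849e+04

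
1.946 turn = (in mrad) 1.223e+04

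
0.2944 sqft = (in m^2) 0.02735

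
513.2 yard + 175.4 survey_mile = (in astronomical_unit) 1.89e-06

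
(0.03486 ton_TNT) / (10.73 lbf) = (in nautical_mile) 1650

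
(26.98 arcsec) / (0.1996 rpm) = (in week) 1.035e-08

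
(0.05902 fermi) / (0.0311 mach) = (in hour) 1.548e-21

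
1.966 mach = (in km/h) 2410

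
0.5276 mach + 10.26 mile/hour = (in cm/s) 1.842e+04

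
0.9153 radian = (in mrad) 915.3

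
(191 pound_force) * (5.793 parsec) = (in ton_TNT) 3.63e+10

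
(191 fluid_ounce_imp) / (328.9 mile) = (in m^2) 1.025e-08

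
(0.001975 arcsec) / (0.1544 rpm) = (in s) 5.922e-07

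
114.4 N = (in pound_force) 25.72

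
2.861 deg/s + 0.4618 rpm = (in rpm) 0.9386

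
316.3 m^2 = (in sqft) 3405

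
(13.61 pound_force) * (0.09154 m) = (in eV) 3.459e+19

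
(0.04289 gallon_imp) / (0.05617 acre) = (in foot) 2.814e-06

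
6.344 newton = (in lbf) 1.426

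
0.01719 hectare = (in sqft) 1850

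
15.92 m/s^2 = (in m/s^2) 15.92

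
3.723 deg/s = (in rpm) 0.6205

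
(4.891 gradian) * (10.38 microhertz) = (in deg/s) 4.569e-05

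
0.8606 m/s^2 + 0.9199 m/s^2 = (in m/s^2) 1.78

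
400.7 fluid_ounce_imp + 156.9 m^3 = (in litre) 1.569e+05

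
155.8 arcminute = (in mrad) 45.32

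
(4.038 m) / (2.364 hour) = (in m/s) 0.0004745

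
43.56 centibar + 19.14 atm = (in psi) 287.6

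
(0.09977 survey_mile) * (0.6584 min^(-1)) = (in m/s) 1.762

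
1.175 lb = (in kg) 0.533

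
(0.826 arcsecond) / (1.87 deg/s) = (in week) 2.029e-10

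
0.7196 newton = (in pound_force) 0.1618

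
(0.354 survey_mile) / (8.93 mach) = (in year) 5.941e-09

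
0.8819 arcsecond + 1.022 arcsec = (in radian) 9.23e-06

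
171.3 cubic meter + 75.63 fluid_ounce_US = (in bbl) 1077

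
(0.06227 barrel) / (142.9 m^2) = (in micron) 69.28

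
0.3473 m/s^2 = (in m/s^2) 0.3473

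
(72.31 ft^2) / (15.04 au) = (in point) 8.464e-09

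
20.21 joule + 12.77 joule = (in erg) 3.298e+08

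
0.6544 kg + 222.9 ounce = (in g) 6974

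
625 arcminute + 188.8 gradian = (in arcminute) 1.082e+04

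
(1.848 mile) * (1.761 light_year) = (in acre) 1.224e+16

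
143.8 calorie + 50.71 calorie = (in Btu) 0.7714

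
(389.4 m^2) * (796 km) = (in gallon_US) 8.188e+10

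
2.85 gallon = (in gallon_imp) 2.373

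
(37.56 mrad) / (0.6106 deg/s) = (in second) 3.524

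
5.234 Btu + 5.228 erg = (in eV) 3.447e+22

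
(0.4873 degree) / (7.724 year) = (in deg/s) 2.001e-09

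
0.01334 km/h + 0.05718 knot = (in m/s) 0.03312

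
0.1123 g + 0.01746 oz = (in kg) 0.0006073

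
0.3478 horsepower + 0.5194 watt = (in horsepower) 0.3485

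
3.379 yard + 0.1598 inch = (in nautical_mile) 0.001671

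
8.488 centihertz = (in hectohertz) 0.0008488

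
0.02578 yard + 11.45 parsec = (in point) 1.002e+21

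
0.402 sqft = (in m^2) 0.03735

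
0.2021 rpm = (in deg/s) 1.213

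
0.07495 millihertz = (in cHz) 0.007495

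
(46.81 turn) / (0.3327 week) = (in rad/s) 0.001462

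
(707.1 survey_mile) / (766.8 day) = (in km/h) 0.06184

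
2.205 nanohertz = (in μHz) 0.002205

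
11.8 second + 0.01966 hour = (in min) 1.376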